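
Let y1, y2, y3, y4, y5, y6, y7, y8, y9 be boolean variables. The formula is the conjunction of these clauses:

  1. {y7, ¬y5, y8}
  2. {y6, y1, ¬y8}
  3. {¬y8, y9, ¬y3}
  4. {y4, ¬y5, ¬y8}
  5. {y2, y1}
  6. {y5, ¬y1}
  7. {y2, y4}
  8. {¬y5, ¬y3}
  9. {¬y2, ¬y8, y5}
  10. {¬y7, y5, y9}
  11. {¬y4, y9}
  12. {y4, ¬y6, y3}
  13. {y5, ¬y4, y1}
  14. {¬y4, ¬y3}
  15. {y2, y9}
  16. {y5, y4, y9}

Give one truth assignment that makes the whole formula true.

y1=T, y2=T, y3=F, y4=T, y5=T, y6=F, y7=T, y8=T, y9=T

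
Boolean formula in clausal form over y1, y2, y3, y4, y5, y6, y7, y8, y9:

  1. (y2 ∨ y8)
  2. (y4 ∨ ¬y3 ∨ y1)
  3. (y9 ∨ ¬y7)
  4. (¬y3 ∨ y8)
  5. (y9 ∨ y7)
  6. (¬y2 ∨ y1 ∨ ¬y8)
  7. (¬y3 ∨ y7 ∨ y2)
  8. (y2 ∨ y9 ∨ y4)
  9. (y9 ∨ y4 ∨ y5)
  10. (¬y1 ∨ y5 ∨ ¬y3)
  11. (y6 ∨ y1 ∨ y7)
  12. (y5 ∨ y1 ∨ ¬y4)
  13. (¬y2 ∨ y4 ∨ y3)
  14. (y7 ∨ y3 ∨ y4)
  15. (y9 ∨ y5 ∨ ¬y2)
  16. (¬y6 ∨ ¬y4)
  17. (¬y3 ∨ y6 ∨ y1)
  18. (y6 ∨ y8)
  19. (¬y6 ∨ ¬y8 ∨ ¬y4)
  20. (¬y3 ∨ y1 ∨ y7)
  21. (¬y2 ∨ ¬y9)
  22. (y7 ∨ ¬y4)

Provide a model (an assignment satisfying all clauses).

y1=True, y2=False, y3=True, y4=True, y5=True, y6=False, y7=True, y8=True, y9=True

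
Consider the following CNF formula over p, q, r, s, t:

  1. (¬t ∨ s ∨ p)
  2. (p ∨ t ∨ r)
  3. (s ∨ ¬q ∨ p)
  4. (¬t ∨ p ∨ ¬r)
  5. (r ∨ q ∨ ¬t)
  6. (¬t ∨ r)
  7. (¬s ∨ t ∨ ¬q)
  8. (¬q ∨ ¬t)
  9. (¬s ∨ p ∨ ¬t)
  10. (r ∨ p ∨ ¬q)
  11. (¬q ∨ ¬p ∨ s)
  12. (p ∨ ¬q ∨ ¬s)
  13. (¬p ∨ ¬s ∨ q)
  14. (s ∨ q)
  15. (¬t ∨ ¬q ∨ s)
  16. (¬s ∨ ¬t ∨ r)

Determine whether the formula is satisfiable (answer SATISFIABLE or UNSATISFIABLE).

SATISFIABLE

Branch on p: take p = False.
Set q = False and propagate.
  then s is forced to True.
  then t is forced to False.
  then r is forced to True.
So p = False  q = False  r = True  s = True  t = False is a satisfying assignment.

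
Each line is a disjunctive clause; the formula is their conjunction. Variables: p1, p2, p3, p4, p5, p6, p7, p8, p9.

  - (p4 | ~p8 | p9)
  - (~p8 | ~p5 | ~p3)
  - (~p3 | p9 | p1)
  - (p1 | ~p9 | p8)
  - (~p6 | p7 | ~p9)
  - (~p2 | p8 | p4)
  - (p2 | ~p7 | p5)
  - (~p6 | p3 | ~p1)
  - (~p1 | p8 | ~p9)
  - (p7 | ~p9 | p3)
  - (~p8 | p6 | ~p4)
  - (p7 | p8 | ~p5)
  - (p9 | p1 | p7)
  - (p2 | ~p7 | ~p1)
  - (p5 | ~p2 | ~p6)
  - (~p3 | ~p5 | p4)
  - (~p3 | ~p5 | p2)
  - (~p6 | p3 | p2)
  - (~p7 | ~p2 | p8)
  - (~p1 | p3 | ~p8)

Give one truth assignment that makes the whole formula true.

p1=False  p2=True  p3=False  p4=False  p5=True  p6=True  p7=True  p8=True  p9=True

Try p1 = False.
Branch on p2: take p2 = True.
Set p3 = False and propagate.
The remaining clauses are satisfied by p4 = False, p5 = True, p6 = True, p7 = True, p8 = True, p9 = True.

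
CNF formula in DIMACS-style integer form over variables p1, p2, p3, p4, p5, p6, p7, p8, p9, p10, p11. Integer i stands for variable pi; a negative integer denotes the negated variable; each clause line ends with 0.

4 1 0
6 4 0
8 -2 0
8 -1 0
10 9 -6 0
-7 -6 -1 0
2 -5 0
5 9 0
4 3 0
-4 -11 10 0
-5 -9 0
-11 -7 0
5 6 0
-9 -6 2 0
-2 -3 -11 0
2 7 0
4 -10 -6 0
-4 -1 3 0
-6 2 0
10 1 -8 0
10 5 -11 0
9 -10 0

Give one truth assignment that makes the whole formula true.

p1=True, p2=True, p3=True, p4=True, p5=False, p6=True, p7=False, p8=True, p9=True, p10=False, p11=False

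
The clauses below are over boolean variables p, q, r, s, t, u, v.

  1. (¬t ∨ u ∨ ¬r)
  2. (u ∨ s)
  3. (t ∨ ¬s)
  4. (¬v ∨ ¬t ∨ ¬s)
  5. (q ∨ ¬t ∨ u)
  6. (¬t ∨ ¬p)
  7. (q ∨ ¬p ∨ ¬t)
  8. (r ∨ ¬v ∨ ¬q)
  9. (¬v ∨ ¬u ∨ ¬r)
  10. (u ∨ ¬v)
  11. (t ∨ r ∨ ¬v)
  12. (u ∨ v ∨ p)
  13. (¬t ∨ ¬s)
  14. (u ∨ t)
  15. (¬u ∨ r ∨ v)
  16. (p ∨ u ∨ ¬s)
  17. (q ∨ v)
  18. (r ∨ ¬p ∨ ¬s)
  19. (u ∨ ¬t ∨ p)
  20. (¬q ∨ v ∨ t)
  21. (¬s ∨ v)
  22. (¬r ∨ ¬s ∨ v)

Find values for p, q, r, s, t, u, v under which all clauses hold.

p=False, q=False, r=False, s=False, t=True, u=True, v=True

Try p = False.
Set q = False and propagate.
  then v is forced to True.
  then u is forced to True.
  then r is forced to False.
  then t is forced to True.
  then s is forced to False.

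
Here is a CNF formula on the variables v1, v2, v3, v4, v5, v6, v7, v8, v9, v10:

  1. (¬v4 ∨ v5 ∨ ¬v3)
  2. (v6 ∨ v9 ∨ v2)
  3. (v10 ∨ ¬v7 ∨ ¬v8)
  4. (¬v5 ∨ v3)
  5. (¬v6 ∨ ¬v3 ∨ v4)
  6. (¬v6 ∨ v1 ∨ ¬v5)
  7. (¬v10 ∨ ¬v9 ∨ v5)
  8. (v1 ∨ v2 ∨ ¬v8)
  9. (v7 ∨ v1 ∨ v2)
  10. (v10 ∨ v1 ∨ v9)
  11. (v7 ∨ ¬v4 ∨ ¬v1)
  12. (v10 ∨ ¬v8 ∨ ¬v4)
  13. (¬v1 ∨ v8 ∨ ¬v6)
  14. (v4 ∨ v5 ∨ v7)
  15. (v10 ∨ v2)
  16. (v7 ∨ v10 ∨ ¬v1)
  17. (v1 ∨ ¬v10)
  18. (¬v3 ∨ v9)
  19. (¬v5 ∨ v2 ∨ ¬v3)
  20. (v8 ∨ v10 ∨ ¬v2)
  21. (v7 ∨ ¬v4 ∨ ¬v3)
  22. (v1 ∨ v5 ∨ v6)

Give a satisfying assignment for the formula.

v1 = F  v2 = T  v3 = T  v4 = F  v5 = T  v6 = F  v7 = F  v8 = T  v9 = T  v10 = F

Try v1 = False.
  then v10 is forced to False.
  then v9 is forced to True.
  then v2 is forced to True.
  then v8 is forced to True.
  then v7 is forced to False.
  then v4 is forced to False.
  then v5 is forced to True.
  then v3 is forced to True.
  then v6 is forced to False.
Every clause has at least one true literal under this assignment.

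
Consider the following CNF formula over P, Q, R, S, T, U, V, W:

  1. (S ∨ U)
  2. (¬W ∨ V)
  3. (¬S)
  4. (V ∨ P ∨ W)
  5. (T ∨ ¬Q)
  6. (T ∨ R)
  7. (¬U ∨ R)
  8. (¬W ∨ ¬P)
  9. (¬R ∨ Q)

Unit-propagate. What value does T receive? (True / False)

True

Unit clause (¬S) sets S = False.
(U ∨ S): since S = False, the clause reduces to (U). U = True.
From (R ∨ ¬U) and U = True: R = True.
In (¬R ∨ Q), ¬R is now false; Q must hold, so Q = True.
In (T ∨ ¬Q), ¬Q is now false; T must hold, so T = True.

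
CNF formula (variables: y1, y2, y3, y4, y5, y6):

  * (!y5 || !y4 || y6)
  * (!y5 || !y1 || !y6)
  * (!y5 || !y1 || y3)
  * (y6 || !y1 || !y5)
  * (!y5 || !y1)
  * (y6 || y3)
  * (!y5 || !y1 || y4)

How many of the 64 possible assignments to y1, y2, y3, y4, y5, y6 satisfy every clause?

34

Split on y5, then y1.
  y5=T, y1=T: a clause becomes empty — 0.
  y5=T, y1=F: y2 free; 5 ways for (y3,y4,y6) × 2^1 = 10.
  y5=F, y1=T: y2, y4 free; 3 ways for (y3,y6) × 2^2 = 12.
  y5=F, y1=F: y2, y4 free; 3 ways for (y3,y6) × 2^2 = 12.
Total: 0 + 10 + 12 + 12 = 34.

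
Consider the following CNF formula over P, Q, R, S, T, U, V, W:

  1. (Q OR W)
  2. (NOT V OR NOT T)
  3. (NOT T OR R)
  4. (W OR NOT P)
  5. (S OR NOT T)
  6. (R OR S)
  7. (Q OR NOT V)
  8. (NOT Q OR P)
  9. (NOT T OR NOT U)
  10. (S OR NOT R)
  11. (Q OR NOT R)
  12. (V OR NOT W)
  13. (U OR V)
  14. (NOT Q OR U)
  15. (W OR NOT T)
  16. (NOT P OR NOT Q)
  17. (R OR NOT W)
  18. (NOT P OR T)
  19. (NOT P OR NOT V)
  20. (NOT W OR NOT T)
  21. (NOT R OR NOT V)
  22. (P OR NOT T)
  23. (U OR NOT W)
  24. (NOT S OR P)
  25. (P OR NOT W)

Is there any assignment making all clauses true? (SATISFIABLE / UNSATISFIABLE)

UNSATISFIABLE

P = True:
  propagation gives W=True, V=True; an empty clause results — contradiction.
P = False:
  propagation gives Q=False, W=True; an empty clause results — contradiction.
Every branch closes, so no satisfying assignment exists.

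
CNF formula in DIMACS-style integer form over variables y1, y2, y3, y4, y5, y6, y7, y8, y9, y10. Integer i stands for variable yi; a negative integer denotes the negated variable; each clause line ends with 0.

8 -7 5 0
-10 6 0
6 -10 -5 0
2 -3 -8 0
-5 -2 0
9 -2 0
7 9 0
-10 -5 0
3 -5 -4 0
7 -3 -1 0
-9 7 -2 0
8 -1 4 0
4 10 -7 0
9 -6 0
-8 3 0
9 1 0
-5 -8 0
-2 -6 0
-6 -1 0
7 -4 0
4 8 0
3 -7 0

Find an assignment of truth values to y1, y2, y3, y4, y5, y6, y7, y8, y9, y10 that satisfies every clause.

y1=T  y2=T  y3=T  y4=T  y5=F  y6=F  y7=T  y8=T  y9=T  y10=F

Check each clause:
  1. (¬y7 ∨ y5 ∨ y8) — y8 is true.
  2. (y6 ∨ ¬y10) — ¬y10 is true.
  3. (¬y5 ∨ ¬y10 ∨ y6) — ¬y5 is true.
  4. (y2 ∨ ¬y3 ∨ ¬y8) — y2 is true.
  5. (¬y2 ∨ ¬y5) — ¬y5 is true.
  6. (y9 ∨ ¬y2) — y9 is true.
  7. (y9 ∨ y7) — y9 is true.
  8. (¬y5 ∨ ¬y10) — ¬y5 is true.
  9. (y3 ∨ ¬y5 ∨ ¬y4) — y3 is true.
  10. (¬y1 ∨ ¬y3 ∨ y7) — y7 is true.
  11. (¬y9 ∨ ¬y2 ∨ y7) — y7 is true.
  12. (y8 ∨ y4 ∨ ¬y1) — y8 is true.
  13. (y10 ∨ y4 ∨ ¬y7) — y4 is true.
  14. (y9 ∨ ¬y6) — y9 is true.
  15. (y3 ∨ ¬y8) — y3 is true.
  16. (y1 ∨ y9) — y1 is true.
  17. (¬y5 ∨ ¬y8) — ¬y5 is true.
  18. (¬y2 ∨ ¬y6) — ¬y6 is true.
  19. (¬y1 ∨ ¬y6) — ¬y6 is true.
  20. (y7 ∨ ¬y4) — y7 is true.
  21. (y4 ∨ y8) — y8 is true.
  22. (¬y7 ∨ y3) — y3 is true.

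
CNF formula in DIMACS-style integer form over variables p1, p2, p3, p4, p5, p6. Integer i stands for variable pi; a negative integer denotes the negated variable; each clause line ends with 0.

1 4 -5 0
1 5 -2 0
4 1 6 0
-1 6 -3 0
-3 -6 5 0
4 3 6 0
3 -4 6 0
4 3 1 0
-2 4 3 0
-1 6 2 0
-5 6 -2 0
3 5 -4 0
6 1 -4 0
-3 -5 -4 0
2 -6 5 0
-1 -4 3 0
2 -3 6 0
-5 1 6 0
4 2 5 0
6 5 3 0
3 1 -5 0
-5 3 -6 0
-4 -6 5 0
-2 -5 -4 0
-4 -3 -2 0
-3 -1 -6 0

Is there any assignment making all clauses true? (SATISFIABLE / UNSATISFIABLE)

p3 = True:
  p6 = True:
    propagation gives p5=True, p4=False, p1=True; an empty clause results — contradiction.
  p6 = False:
    propagation gives p1=False, p4=True; an empty clause results — contradiction.
p3 = False:
  p4 = True:
    propagation gives p6=True, p5=True; an empty clause results — contradiction.
  p4 = False:
    propagation gives p6=True, p1=True, p2=False, p5=True; an empty clause results — contradiction.
Every branch closes, so no satisfying assignment exists.

UNSATISFIABLE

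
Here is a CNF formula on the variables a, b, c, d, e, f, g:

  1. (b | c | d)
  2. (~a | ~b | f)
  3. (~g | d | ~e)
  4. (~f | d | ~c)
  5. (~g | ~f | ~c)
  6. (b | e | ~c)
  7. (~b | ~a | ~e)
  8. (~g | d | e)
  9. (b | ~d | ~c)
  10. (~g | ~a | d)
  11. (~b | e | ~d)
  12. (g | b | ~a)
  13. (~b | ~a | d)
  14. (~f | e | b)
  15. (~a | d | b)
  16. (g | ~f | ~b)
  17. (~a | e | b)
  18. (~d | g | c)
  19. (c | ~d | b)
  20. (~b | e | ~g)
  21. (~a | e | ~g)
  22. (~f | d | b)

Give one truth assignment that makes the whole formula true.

Pure literal: a appears only negated; assign a = False.
Set b = True and propagate.
Set c = True and propagate.
For the remaining variables, d = False, e = False, f = False, g = False works.

a = 0, b = 1, c = 1, d = 0, e = 0, f = 0, g = 0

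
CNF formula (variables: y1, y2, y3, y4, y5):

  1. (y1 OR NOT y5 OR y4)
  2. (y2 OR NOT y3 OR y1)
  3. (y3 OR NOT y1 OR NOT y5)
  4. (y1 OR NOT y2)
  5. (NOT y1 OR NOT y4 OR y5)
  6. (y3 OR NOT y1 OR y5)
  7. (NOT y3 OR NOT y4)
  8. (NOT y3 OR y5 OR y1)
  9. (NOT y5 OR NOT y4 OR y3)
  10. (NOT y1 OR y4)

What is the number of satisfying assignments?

The models are:
  y1=0 y2=0 y3=0 y4=0 y5=0
  y1=0 y2=0 y3=0 y4=1 y5=0
That's 2 in total.

2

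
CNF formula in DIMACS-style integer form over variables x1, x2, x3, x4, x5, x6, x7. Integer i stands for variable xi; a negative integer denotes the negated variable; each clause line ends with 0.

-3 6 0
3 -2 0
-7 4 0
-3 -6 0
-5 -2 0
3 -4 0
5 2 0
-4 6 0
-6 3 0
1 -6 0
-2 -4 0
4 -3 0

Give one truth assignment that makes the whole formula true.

x1=False, x2=False, x3=False, x4=False, x5=True, x6=False, x7=False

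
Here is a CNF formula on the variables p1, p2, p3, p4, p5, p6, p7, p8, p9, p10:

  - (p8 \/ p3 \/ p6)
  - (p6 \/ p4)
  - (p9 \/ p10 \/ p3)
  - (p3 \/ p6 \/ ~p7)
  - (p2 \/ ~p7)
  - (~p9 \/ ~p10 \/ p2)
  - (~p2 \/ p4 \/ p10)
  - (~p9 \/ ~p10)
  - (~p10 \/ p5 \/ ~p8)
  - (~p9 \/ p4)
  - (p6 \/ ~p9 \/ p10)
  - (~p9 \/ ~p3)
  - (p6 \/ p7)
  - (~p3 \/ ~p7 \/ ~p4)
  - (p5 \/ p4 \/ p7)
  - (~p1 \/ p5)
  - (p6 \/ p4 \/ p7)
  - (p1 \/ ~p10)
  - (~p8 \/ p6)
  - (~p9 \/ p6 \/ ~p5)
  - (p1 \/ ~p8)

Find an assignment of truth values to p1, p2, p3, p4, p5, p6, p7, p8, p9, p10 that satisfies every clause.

p1=T, p2=F, p3=T, p4=F, p5=T, p6=T, p7=F, p8=T, p9=F, p10=F

Pure literal: p6 appears only positively; assign p6 = True.
Branch on p1: take p1 = True.
  then p5 is forced to True.
Branch on p2: take p2 = False.
  then p7 is forced to False.
The remaining clauses are satisfied by p3 = True, p4 = False, p8 = True, p9 = False, p10 = False.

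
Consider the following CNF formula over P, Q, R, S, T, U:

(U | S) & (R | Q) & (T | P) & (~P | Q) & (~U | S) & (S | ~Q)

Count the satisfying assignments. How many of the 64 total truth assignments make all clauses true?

Split on Q, then S.
  Q=1, S=1: R, U free; 3 ways for (P,T) × 2^2 = 12.
  Q=1, S=0: a clause becomes empty — 0.
  Q=0, S=1: remaining (P,R,T,U) ∈ {(0,1,1,0); (0,1,1,1)} — 2.
  Q=0, S=0: a clause becomes empty — 0.
Total: 12 + 0 + 2 + 0 = 14.

14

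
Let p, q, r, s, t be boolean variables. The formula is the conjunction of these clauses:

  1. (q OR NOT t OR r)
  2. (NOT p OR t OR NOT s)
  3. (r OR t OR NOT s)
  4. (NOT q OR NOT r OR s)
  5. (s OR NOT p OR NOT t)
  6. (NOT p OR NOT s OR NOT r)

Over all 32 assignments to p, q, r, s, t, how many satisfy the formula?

14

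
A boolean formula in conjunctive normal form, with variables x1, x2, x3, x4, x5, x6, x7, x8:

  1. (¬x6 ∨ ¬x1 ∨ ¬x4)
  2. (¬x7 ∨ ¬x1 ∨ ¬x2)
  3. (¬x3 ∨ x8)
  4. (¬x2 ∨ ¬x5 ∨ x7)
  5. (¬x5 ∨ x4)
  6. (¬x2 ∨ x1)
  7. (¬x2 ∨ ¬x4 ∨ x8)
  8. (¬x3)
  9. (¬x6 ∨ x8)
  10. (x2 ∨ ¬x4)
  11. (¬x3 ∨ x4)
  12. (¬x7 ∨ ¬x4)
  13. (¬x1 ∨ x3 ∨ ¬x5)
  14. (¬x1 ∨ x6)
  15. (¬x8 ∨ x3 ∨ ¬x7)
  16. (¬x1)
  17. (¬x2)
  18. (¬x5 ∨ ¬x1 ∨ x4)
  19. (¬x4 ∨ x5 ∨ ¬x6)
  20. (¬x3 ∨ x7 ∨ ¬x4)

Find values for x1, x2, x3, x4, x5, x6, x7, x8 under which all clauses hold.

x1 = F, x2 = F, x3 = F, x4 = F, x5 = F, x6 = F, x7 = T, x8 = F

Check each clause:
  1. (¬x6 ∨ ¬x1 ∨ ¬x4) — ¬x6 is true.
  2. (¬x2 ∨ ¬x7 ∨ ¬x1) — ¬x2 is true.
  3. (x8 ∨ ¬x3) — ¬x3 is true.
  4. (x7 ∨ ¬x5 ∨ ¬x2) — ¬x5 is true.
  5. (¬x5 ∨ x4) — ¬x5 is true.
  6. (x1 ∨ ¬x2) — ¬x2 is true.
  7. (¬x2 ∨ ¬x4 ∨ x8) — ¬x4 is true.
  8. (¬x3) — ¬x3 is true.
  9. (x8 ∨ ¬x6) — ¬x6 is true.
  10. (x2 ∨ ¬x4) — ¬x4 is true.
  11. (¬x3 ∨ x4) — ¬x3 is true.
  12. (¬x4 ∨ ¬x7) — ¬x4 is true.
  13. (¬x1 ∨ x3 ∨ ¬x5) — ¬x1 is true.
  14. (¬x1 ∨ x6) — ¬x1 is true.
  15. (¬x7 ∨ ¬x8 ∨ x3) — ¬x8 is true.
  16. (¬x1) — ¬x1 is true.
  17. (¬x2) — ¬x2 is true.
  18. (¬x5 ∨ x4 ∨ ¬x1) — ¬x5 is true.
  19. (¬x4 ∨ x5 ∨ ¬x6) — ¬x6 is true.
  20. (¬x3 ∨ x7 ∨ ¬x4) — ¬x4 is true.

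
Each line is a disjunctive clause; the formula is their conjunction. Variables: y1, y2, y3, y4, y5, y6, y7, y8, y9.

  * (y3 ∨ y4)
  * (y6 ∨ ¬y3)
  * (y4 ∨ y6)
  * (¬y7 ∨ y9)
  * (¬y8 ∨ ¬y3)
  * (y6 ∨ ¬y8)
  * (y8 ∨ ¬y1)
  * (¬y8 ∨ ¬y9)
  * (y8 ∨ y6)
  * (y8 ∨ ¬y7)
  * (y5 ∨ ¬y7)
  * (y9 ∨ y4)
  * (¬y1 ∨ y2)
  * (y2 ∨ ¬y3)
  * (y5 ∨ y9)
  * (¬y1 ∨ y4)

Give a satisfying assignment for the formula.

Pure literal: y1 appears only negated; assign y1 = False.
y4 occurs only positively in the remaining clauses — set y4 = True.
Branch on y2: take y2 = False.
  then y3 is forced to False.
For the remaining variables, y5 = True, y6 = True, y7 = False, y8 = True, y9 = False works.

y1 = F, y2 = F, y3 = F, y4 = T, y5 = T, y6 = T, y7 = F, y8 = T, y9 = F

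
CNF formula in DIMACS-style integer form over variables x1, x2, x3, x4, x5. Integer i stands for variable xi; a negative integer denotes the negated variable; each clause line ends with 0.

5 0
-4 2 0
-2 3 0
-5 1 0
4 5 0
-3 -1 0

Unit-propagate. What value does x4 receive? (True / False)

(x5) is a unit clause: x5 = True.
(¬x5 ∨ x1) with x5 = True leaves only x1, so x1 = True.
(¬x1 ∨ ¬x3): since x1 = True, the clause reduces to (¬x3). x3 = False.
(¬x2 ∨ x3): since x3 = False, the clause reduces to (¬x2). x2 = False.
(¬x4 ∨ x2) with x2 = False leaves only ¬x4, so x4 = False.

False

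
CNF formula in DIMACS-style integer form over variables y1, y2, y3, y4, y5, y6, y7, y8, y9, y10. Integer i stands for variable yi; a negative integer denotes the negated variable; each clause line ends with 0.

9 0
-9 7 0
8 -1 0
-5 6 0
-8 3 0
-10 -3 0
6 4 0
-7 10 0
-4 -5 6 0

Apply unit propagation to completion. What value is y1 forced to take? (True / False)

(y9) is a unit clause: y9 = True.
From (¬y9 ∨ y7) and y9 = True: y7 = True.
From (y10 ∨ ¬y7) and y7 = True: y10 = True.
(¬y10 ∨ ¬y3): since y10 = True, the clause reduces to (¬y3). y3 = False.
(¬y8 ∨ y3): since y3 = False, the clause reduces to (¬y8). y8 = False.
(y8 ∨ ¬y1) with y8 = False leaves only ¬y1, so y1 = False.

False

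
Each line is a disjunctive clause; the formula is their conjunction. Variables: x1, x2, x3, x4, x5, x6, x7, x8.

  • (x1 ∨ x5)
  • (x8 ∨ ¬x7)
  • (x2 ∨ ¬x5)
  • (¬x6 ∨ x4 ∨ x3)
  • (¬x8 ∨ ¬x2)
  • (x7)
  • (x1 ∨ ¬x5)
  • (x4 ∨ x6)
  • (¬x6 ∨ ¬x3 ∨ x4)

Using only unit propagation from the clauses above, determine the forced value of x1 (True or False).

True

(x7) is a unit clause: x7 = True.
In (x8 ∨ ¬x7), ¬x7 is now false; x8 must hold, so x8 = True.
From (¬x2 ∨ ¬x8) and x8 = True: x2 = False.
In (¬x5 ∨ x2), x2 is now false; ¬x5 must hold, so x5 = False.
From (x5 ∨ x1) and x5 = False: x1 = True.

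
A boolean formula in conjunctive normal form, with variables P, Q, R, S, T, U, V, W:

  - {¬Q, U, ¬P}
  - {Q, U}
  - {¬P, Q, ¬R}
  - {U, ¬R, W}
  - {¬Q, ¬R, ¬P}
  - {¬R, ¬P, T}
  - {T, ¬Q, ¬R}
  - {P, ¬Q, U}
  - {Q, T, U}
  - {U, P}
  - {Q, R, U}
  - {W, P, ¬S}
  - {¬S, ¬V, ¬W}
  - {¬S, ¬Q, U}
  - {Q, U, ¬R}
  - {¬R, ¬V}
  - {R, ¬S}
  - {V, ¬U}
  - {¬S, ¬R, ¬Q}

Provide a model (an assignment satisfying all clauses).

S occurs only negated in the remaining clauses — set S = False.
T occurs only positively in the remaining clauses — set T = True.
Branch on P: take P = True.
Branch on Q: take Q = True.
  then U is forced to True.
  then R is forced to False.
  then V is forced to True.
W is now unconstrained; take W = True.

P=T  Q=T  R=F  S=F  T=T  U=T  V=T  W=T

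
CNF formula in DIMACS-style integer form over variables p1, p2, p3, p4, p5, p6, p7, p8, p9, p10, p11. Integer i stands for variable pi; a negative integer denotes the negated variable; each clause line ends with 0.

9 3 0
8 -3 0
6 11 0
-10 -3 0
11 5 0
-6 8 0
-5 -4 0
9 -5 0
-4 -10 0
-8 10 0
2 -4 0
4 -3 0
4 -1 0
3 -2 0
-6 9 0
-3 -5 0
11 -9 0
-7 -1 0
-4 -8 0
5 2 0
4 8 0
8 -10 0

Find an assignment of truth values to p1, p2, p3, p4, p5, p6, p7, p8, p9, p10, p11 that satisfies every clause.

p1=False, p2=False, p3=False, p4=False, p5=True, p6=False, p7=False, p8=True, p9=True, p10=True, p11=True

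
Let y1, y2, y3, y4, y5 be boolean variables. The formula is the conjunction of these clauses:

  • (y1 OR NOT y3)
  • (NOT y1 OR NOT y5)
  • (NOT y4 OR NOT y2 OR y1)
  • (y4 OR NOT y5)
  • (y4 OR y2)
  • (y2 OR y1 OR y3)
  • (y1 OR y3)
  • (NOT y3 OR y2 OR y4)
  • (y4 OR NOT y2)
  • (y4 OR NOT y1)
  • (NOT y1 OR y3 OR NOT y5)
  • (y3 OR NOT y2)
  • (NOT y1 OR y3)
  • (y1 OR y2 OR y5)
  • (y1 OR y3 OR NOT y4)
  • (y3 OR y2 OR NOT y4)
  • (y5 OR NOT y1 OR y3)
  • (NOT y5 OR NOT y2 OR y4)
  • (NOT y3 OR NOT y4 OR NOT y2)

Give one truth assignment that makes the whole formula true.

Set y1 = True and propagate.
  then y5 is forced to False.
  then y4 is forced to True.
  then y3 is forced to True.
  then y2 is forced to False.
Check each clause:
  1. (NOT y3 OR y1) — y1 is true.
  2. (NOT y5 OR NOT y1) — NOT y5 is true.
  3. (NOT y4 OR NOT y2 OR y1) — y1 is true.
  4. (NOT y5 OR y4) — NOT y5 is true.
  5. (y4 OR y2) — y4 is true.
  6. (y3 OR y1 OR y2) — y1 is true.
  7. (y1 OR y3) — y1 is true.
  8. (NOT y3 OR y4 OR y2) — y4 is true.
  9. (NOT y2 OR y4) — y4 is true.
  10. (NOT y1 OR y4) — y4 is true.
  11. (y3 OR NOT y5 OR NOT y1) — y3 is true.
  12. (NOT y2 OR y3) — y3 is true.
  13. (y3 OR NOT y1) — y3 is true.
  14. (y5 OR y2 OR y1) — y1 is true.
  15. (y1 OR y3 OR NOT y4) — y1 is true.
  16. (y2 OR y3 OR NOT y4) — y3 is true.
  17. (y5 OR y3 OR NOT y1) — y3 is true.
  18. (y4 OR NOT y5 OR NOT y2) — NOT y5 is true.
  19. (NOT y3 OR NOT y2 OR NOT y4) — NOT y2 is true.

y1=True, y2=False, y3=True, y4=True, y5=False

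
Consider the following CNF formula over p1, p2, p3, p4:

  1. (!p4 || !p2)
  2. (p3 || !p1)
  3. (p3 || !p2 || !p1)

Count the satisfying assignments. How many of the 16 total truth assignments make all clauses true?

9

Case analysis on p1 and p2:
  p1=T, p2=T: remaining (p3,p4) ∈ {(T,F)} — 1.
  p1=T, p2=F: remaining (p3,p4) ∈ {(T,F); (T,T)} — 2.
  p1=F, p2=T: remaining (p3,p4) ∈ {(F,F); (T,F)} — 2.
  p1=F, p2=F: remaining (p3,p4) ∈ {(F,F); (F,T); (T,F); (T,T)} — 4.
Total: 1 + 2 + 2 + 4 = 9.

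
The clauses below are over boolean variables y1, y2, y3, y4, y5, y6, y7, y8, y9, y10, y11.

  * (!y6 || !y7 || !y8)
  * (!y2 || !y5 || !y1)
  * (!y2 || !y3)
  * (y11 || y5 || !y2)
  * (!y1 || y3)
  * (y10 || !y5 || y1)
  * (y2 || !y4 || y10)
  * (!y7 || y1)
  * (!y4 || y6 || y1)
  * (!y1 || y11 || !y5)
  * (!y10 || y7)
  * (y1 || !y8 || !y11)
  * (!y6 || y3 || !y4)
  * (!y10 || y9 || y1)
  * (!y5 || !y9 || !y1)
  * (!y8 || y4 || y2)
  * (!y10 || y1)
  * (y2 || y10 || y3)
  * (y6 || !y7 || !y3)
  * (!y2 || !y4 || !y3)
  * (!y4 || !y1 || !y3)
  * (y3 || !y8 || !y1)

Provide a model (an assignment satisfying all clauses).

y1=1, y2=0, y3=1, y4=0, y5=0, y6=1, y7=0, y8=0, y9=0, y10=0, y11=1

Check each clause:
  1. (!y8 || !y6 || !y7) — !y8 is true.
  2. (!y5 || !y1 || !y2) — !y5 is true.
  3. (!y3 || !y2) — !y2 is true.
  4. (y11 || y5 || !y2) — y11 is true.
  5. (!y1 || y3) — y3 is true.
  6. (!y5 || y1 || y10) — y1 is true.
  7. (!y4 || y2 || y10) — !y4 is true.
  8. (!y7 || y1) — !y7 is true.
  9. (y6 || !y4 || y1) — y1 is true.
  10. (!y1 || y11 || !y5) — y11 is true.
  11. (!y10 || y7) — !y10 is true.
  12. (!y11 || !y8 || y1) — !y8 is true.
  13. (!y4 || !y6 || y3) — y3 is true.
  14. (!y10 || y1 || y9) — !y10 is true.
  15. (!y5 || !y1 || !y9) — !y5 is true.
  16. (y4 || !y8 || y2) — !y8 is true.
  17. (y1 || !y10) — y1 is true.
  18. (y3 || y2 || y10) — y3 is true.
  19. (!y3 || !y7 || y6) — !y7 is true.
  20. (!y2 || !y4 || !y3) — !y4 is true.
  21. (!y4 || !y3 || !y1) — !y4 is true.
  22. (!y8 || !y1 || y3) — !y8 is true.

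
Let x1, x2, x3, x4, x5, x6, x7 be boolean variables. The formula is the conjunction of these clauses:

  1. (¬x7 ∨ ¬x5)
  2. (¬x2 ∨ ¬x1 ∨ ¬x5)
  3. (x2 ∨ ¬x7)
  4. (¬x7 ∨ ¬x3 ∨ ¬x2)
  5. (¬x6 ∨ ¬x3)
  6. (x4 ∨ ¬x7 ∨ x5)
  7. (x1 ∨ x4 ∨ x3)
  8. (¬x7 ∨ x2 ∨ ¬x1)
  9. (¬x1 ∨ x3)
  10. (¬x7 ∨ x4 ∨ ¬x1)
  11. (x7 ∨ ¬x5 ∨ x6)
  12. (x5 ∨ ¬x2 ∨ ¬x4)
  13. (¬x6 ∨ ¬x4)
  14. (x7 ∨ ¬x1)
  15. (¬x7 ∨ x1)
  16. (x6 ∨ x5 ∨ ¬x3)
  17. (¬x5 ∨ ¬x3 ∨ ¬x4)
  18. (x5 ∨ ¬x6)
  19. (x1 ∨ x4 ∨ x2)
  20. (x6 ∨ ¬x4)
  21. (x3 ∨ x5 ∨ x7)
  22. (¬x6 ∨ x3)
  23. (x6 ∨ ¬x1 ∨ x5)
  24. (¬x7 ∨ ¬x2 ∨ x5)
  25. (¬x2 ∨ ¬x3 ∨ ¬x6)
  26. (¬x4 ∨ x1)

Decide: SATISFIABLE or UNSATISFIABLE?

x5 = True:
  propagation gives x7=False, x6=True, x3=False; an empty clause results — contradiction.
x5 = False:
  propagation gives x6=False, x3=False, x1=False, x4=True; an empty clause results — contradiction.
Every branch closes, so no satisfying assignment exists.

UNSATISFIABLE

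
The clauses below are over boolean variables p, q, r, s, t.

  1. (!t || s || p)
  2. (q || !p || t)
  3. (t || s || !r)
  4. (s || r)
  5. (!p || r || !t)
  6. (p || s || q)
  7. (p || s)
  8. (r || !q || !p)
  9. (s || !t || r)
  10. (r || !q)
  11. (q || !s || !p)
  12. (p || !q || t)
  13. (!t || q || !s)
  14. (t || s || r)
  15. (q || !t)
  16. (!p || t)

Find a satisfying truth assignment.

Set p = False and propagate.
  then s is forced to True.
Branch on q: take q = False.
  then t is forced to False.
r is now unconstrained; take r = False.
Check each clause:
  1. (p || s || !t) — !t is true.
  2. (t || !p || q) — !p is true.
  3. (s || !r || t) — s is true.
  4. (r || s) — s is true.
  5. (!p || !t || r) — !t is true.
  6. (s || q || p) — s is true.
  7. (s || p) — s is true.
  8. (r || !q || !p) — !p is true.
  9. (s || r || !t) — !t is true.
  10. (!q || r) — !q is true.
  11. (!p || q || !s) — !p is true.
  12. (!q || p || t) — !q is true.
  13. (q || !s || !t) — !t is true.
  14. (t || r || s) — s is true.
  15. (q || !t) — !t is true.
  16. (!p || t) — !p is true.

p = F, q = F, r = F, s = T, t = F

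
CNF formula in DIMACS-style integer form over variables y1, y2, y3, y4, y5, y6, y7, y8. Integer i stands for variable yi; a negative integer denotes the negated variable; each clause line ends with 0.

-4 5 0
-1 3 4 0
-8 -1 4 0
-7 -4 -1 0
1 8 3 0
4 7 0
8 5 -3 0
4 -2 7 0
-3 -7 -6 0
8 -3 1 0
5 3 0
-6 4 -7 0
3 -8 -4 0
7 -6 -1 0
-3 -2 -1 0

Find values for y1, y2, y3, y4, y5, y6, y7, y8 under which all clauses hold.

y1=F, y2=T, y3=T, y4=T, y5=T, y6=F, y7=F, y8=T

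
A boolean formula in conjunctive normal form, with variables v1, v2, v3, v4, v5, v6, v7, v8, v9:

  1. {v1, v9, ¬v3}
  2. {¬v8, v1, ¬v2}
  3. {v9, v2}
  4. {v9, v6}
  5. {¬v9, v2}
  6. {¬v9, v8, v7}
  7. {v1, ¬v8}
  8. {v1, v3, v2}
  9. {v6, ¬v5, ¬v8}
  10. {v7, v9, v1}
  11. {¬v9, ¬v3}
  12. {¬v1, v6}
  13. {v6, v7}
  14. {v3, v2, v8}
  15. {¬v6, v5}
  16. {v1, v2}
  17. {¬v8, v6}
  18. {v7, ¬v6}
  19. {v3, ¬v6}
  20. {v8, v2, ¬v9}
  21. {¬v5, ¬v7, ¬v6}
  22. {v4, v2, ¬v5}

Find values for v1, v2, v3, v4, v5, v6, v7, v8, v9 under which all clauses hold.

v1 = 0, v2 = 1, v3 = 0, v4 = 0, v5 = 0, v6 = 0, v7 = 1, v8 = 0, v9 = 1

Try v1 = False.
  then v8 is forced to False.
  then v2 is forced to True.
The remaining clauses are satisfied by v3 = False, v4 = False, v5 = False, v6 = False, v7 = True, v9 = True.
Every clause has at least one true literal under this assignment.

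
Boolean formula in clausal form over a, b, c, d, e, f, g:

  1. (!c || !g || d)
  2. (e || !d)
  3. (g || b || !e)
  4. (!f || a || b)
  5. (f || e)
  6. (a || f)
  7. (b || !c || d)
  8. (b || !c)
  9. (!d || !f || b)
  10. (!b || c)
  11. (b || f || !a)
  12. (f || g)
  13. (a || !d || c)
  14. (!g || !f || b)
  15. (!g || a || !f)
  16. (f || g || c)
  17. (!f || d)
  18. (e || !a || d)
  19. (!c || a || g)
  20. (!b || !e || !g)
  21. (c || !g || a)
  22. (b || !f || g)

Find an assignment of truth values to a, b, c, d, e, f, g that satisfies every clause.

a = T, b = T, c = T, d = T, e = T, f = T, g = F

Try a = True.
Set b = True and propagate.
  then c is forced to True.
For the remaining variables, d = True, e = True, f = True, g = False works.
Every clause has at least one true literal under this assignment.
Check each clause:
  1. (d || !c || !g) — !g is true.
  2. (!d || e) — e is true.
  3. (!e || b || g) — b is true.
  4. (a || !f || b) — a is true.
  5. (f || e) — e is true.
  6. (f || a) — a is true.
  7. (!c || d || b) — b is true.
  8. (b || !c) — b is true.
  9. (b || !d || !f) — b is true.
  10. (c || !b) — c is true.
  11. (!a || f || b) — b is true.
  12. (f || g) — f is true.
  13. (a || !d || c) — a is true.
  14. (b || !g || !f) — !g is true.
  15. (!f || a || !g) — a is true.
  16. (g || c || f) — c is true.
  17. (d || !f) — d is true.
  18. (!a || d || e) — d is true.
  19. (g || a || !c) — a is true.
  20. (!e || !b || !g) — !g is true.
  21. (c || a || !g) — !g is true.
  22. (!f || g || b) — b is true.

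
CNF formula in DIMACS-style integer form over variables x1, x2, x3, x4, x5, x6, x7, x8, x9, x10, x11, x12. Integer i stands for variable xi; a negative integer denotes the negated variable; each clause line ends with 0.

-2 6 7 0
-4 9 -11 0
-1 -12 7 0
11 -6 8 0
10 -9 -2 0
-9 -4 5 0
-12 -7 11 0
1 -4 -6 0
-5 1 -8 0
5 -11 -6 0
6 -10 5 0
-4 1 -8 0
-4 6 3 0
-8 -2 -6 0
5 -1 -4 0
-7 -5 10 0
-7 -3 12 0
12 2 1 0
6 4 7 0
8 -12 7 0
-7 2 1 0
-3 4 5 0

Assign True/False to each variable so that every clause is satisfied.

Set x1 = True and propagate.
Set x2 = False and propagate.
For the remaining variables, x3 = False, x4 = True, x5 = True, x6 = True, x7 = False, x8 = False, x9 = True, x10 = False, x11 = True, x12 = False works.

x1=True, x2=False, x3=False, x4=True, x5=True, x6=True, x7=False, x8=False, x9=True, x10=False, x11=True, x12=False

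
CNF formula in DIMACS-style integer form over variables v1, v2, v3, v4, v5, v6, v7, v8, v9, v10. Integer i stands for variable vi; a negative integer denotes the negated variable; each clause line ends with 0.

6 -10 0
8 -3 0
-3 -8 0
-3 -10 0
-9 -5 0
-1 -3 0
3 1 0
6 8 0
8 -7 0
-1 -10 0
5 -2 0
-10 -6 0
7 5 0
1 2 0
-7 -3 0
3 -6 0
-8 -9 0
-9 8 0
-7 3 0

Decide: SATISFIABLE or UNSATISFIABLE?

SATISFIABLE

v9 occurs only negated in the remaining clauses — set v9 = False.
Pure literal: v10 appears only negated; assign v10 = False.
Try v1 = True.
  then v3 is forced to False.
  then v6 is forced to False.
  then v8 is forced to True.
  then v7 is forced to False.
  then v5 is forced to True.
v2, v4 are now unconstrained; take v2 = False, v4 = True.
Every clause has at least one true literal under this assignment.
So v1 = True  v2 = False  v3 = False  v4 = True  v5 = True  v6 = False  v7 = False  v8 = True  v9 = False  v10 = False is a satisfying assignment.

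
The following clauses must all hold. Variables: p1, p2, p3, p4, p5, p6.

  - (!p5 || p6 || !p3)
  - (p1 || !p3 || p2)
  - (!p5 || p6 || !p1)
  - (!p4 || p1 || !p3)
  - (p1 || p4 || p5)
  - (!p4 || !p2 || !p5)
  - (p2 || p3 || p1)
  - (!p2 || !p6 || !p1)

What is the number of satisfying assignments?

21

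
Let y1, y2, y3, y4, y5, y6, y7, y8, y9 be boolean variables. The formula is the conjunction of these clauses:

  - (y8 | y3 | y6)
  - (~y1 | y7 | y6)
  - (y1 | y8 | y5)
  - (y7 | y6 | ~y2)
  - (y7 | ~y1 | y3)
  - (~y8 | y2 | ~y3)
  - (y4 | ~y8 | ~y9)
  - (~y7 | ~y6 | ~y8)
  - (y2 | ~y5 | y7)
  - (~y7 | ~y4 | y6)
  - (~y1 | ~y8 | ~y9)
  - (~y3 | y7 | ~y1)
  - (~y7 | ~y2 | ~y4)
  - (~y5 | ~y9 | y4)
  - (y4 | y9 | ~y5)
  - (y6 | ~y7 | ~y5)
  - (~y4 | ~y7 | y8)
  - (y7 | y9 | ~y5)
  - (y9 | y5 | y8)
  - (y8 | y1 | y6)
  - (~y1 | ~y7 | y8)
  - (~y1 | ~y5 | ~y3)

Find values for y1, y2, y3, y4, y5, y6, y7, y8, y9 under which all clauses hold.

y1=1  y2=1  y3=0  y4=0  y5=0  y6=0  y7=1  y8=1  y9=0

Branch on y1: take y1 = True.
The remaining clauses are satisfied by y2 = True, y3 = False, y4 = False, y5 = False, y6 = False, y7 = True, y8 = True, y9 = False.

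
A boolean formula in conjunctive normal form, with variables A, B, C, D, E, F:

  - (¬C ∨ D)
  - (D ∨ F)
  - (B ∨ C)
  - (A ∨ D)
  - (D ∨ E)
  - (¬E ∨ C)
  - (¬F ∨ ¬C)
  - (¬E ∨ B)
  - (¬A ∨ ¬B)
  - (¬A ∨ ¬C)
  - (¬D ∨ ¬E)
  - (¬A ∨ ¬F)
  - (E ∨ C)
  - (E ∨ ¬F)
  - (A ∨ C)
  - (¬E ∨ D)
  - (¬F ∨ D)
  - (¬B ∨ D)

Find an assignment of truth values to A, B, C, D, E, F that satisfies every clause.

A=0, B=1, C=1, D=1, E=0, F=0

Check each clause:
  1. (D ∨ ¬C) — D is true.
  2. (D ∨ F) — D is true.
  3. (B ∨ C) — B is true.
  4. (A ∨ D) — D is true.
  5. (D ∨ E) — D is true.
  6. (C ∨ ¬E) — C is true.
  7. (¬C ∨ ¬F) — ¬F is true.
  8. (B ∨ ¬E) — B is true.
  9. (¬A ∨ ¬B) — ¬A is true.
  10. (¬C ∨ ¬A) — ¬A is true.
  11. (¬D ∨ ¬E) — ¬E is true.
  12. (¬F ∨ ¬A) — ¬F is true.
  13. (C ∨ E) — C is true.
  14. (¬F ∨ E) — ¬F is true.
  15. (C ∨ A) — C is true.
  16. (D ∨ ¬E) — ¬E is true.
  17. (D ∨ ¬F) — ¬F is true.
  18. (¬B ∨ D) — D is true.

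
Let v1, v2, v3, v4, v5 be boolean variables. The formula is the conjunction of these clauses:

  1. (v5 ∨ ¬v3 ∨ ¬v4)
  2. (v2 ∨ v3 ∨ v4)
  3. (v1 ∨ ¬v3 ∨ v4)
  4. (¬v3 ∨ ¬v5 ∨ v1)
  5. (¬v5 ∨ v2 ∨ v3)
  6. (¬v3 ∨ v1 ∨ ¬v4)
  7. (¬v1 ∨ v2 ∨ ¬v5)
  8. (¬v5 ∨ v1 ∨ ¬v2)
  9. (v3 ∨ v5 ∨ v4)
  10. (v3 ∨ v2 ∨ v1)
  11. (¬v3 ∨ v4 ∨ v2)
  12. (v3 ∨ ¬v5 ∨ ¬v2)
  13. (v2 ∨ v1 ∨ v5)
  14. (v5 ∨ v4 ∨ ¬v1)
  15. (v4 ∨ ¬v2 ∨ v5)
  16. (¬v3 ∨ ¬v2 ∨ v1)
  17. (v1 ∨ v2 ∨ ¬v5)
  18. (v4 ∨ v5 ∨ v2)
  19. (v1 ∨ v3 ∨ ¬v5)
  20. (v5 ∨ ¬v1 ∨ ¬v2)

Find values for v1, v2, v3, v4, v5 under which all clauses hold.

v1 = T, v2 = T, v3 = T, v4 = T, v5 = T

Set v1 = True and propagate.
Branch on v2: take v2 = True.
  then v5 is forced to True.
  then v3 is forced to True.
v4 is now unconstrained; take v4 = True.
Check each clause:
  1. (¬v4 ∨ v5 ∨ ¬v3) — v5 is true.
  2. (v3 ∨ v4 ∨ v2) — v2 is true.
  3. (¬v3 ∨ v4 ∨ v1) — v1 is true.
  4. (¬v3 ∨ v1 ∨ ¬v5) — v1 is true.
  5. (¬v5 ∨ v2 ∨ v3) — v3 is true.
  6. (¬v4 ∨ ¬v3 ∨ v1) — v1 is true.
  7. (¬v1 ∨ v2 ∨ ¬v5) — v2 is true.
  8. (¬v5 ∨ ¬v2 ∨ v1) — v1 is true.
  9. (v4 ∨ v5 ∨ v3) — v3 is true.
  10. (v3 ∨ v1 ∨ v2) — v1 is true.
  11. (v2 ∨ ¬v3 ∨ v4) — v2 is true.
  12. (¬v5 ∨ v3 ∨ ¬v2) — v3 is true.
  13. (v2 ∨ v1 ∨ v5) — v1 is true.
  14. (v4 ∨ ¬v1 ∨ v5) — v4 is true.
  15. (v5 ∨ v4 ∨ ¬v2) — v4 is true.
  16. (¬v2 ∨ ¬v3 ∨ v1) — v1 is true.
  17. (v2 ∨ v1 ∨ ¬v5) — v1 is true.
  18. (v5 ∨ v2 ∨ v4) — v2 is true.
  19. (v1 ∨ v3 ∨ ¬v5) — v1 is true.
  20. (¬v2 ∨ ¬v1 ∨ v5) — v5 is true.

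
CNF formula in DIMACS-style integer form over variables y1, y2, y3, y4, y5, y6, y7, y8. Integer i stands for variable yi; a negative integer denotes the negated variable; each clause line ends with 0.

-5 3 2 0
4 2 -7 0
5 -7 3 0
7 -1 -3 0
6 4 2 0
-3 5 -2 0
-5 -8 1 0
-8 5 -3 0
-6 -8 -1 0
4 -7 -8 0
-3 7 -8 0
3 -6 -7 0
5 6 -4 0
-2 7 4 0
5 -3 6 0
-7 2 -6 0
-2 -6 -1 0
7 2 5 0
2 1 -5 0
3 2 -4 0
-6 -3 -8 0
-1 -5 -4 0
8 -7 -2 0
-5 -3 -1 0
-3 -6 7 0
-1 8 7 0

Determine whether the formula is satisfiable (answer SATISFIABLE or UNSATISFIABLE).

Try y1 = False.
Try y2 = True.
The remaining clauses are satisfied by y3 = False, y4 = True, y5 = True, y6 = False, y7 = False, y8 = False.
Every clause has at least one true literal under this assignment.
So y1=F, y2=T, y3=F, y4=T, y5=T, y6=F, y7=F, y8=F is a satisfying assignment.

SATISFIABLE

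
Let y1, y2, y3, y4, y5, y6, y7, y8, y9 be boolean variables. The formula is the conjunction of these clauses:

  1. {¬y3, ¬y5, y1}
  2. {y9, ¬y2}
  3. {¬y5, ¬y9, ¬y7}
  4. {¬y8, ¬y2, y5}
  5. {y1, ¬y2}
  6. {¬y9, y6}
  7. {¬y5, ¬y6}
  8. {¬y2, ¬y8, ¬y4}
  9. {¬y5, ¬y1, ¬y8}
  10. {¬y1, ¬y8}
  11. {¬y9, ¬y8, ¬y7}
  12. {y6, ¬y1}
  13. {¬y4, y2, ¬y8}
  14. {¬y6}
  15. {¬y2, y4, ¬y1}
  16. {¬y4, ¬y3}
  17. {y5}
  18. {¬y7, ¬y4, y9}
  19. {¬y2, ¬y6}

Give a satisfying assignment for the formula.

y1=F, y2=F, y3=F, y4=F, y5=T, y6=F, y7=T, y8=T, y9=F

Check each clause:
  1. {¬y5, ¬y3, y1} — ¬y3 is true.
  2. {y9, ¬y2} — ¬y2 is true.
  3. {¬y9, ¬y7, ¬y5} — ¬y9 is true.
  4. {¬y2, y5, ¬y8} — y5 is true.
  5. {y1, ¬y2} — ¬y2 is true.
  6. {y6, ¬y9} — ¬y9 is true.
  7. {¬y5, ¬y6} — ¬y6 is true.
  8. {¬y8, ¬y2, ¬y4} — ¬y4 is true.
  9. {¬y1, ¬y5, ¬y8} — ¬y1 is true.
  10. {¬y8, ¬y1} — ¬y1 is true.
  11. {¬y8, ¬y9, ¬y7} — ¬y9 is true.
  12. {¬y1, y6} — ¬y1 is true.
  13. {¬y4, y2, ¬y8} — ¬y4 is true.
  14. {¬y6} — ¬y6 is true.
  15. {¬y2, y4, ¬y1} — ¬y2 is true.
  16. {¬y3, ¬y4} — ¬y4 is true.
  17. {y5} — y5 is true.
  18. {¬y7, ¬y4, y9} — ¬y4 is true.
  19. {¬y2, ¬y6} — ¬y6 is true.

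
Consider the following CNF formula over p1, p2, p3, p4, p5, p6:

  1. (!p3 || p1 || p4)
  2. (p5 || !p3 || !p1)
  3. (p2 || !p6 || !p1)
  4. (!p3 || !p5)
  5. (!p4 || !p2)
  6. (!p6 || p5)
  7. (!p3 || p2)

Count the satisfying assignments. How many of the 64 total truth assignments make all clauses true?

16

Split on p3, then p1.
  p3=T, p1=T: a clause becomes empty — 0.
  p3=T, p1=F: a clause becomes empty — 0.
  p3=F, p1=T: 7 of the 16 assignments to (p2,p4,p5,p6) work.
  p3=F, p1=F: 9 of the 16 assignments to (p2,p4,p5,p6) work.
Total: 0 + 0 + 7 + 9 = 16.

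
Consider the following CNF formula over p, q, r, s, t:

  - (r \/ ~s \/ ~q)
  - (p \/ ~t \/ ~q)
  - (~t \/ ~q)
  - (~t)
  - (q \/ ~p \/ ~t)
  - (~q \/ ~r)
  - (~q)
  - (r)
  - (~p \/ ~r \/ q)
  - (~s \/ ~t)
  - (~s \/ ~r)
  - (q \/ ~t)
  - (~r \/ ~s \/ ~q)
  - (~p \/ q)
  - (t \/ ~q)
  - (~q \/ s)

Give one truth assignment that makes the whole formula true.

p=False, q=False, r=True, s=False, t=False

Check each clause:
  1. (~q \/ ~s \/ r) — r is true.
  2. (p \/ ~q \/ ~t) — ~t is true.
  3. (~t \/ ~q) — ~t is true.
  4. (~t) — ~t is true.
  5. (~t \/ ~p \/ q) — ~t is true.
  6. (~q \/ ~r) — ~q is true.
  7. (~q) — ~q is true.
  8. (r) — r is true.
  9. (q \/ ~p \/ ~r) — ~p is true.
  10. (~t \/ ~s) — ~t is true.
  11. (~r \/ ~s) — ~s is true.
  12. (q \/ ~t) — ~t is true.
  13. (~r \/ ~s \/ ~q) — ~s is true.
  14. (q \/ ~p) — ~p is true.
  15. (~q \/ t) — ~q is true.
  16. (~q \/ s) — ~q is true.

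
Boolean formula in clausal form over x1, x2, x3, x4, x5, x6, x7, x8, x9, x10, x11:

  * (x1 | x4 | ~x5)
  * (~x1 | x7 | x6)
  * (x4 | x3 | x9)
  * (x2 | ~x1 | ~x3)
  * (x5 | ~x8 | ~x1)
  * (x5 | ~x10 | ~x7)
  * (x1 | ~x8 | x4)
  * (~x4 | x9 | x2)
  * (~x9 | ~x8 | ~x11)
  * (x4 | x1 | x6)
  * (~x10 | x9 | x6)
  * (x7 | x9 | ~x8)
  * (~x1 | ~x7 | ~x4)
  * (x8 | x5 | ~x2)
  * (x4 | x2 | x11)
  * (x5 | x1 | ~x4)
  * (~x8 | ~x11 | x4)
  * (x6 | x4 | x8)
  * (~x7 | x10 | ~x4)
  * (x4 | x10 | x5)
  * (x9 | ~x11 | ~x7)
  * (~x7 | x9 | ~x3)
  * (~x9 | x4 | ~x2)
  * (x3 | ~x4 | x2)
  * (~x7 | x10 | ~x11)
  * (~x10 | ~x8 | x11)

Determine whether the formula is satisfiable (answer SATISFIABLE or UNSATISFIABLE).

Pure literal: x6 appears only positively; assign x6 = True.
Branch on x1: take x1 = True.
The remaining clauses are satisfied by x2 = True, x3 = True, x4 = True, x5 = True, x7 = False, x8 = False, x9 = False, x10 = False, x11 = False.
So x1=1  x2=1  x3=1  x4=1  x5=1  x6=1  x7=0  x8=0  x9=0  x10=0  x11=0 is a satisfying assignment.

SATISFIABLE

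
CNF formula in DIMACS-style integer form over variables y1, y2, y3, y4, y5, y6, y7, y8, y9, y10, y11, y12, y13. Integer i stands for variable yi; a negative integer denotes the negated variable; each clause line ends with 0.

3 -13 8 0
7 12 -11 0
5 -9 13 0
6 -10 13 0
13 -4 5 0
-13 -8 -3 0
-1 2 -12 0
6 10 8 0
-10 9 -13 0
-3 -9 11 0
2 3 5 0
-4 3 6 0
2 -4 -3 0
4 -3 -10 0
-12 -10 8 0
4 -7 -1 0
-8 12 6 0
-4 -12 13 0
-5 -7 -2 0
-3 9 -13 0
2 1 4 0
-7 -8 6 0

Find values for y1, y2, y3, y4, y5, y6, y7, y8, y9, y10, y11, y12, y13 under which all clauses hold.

y1=True, y2=True, y3=False, y4=False, y5=False, y6=False, y7=False, y8=True, y9=False, y10=False, y11=True, y12=True, y13=False

Try y1 = True.
Set y2 = True and propagate.
For the remaining variables, y3 = False, y4 = False, y5 = False, y6 = False, y7 = False, y8 = True, y9 = False, y10 = False, y11 = True, y12 = True, y13 = False works.
Every clause has at least one true literal under this assignment.
Check each clause:
  1. (y3 OR y8 OR NOT y13) — y8 is true.
  2. (y7 OR NOT y11 OR y12) — y12 is true.
  3. (y13 OR NOT y9 OR y5) — NOT y9 is true.
  4. (y6 OR y13 OR NOT y10) — NOT y10 is true.
  5. (NOT y4 OR y13 OR y5) — NOT y4 is true.
  6. (NOT y13 OR NOT y3 OR NOT y8) — NOT y13 is true.
  7. (NOT y1 OR y2 OR NOT y12) — y2 is true.
  8. (y8 OR y6 OR y10) — y8 is true.
  9. (y9 OR NOT y13 OR NOT y10) — NOT y13 is true.
  10. (NOT y9 OR y11 OR NOT y3) — y11 is true.
  11. (y5 OR y2 OR y3) — y2 is true.
  12. (y6 OR NOT y4 OR y3) — NOT y4 is true.
  13. (NOT y4 OR y2 OR NOT y3) — y2 is true.
  14. (NOT y3 OR NOT y10 OR y4) — NOT y3 is true.
  15. (NOT y10 OR y8 OR NOT y12) — y8 is true.
  16. (NOT y1 OR NOT y7 OR y4) — NOT y7 is true.
  17. (NOT y8 OR y6 OR y12) — y12 is true.
  18. (NOT y4 OR y13 OR NOT y12) — NOT y4 is true.
  19. (NOT y2 OR NOT y5 OR NOT y7) — NOT y7 is true.
  20. (NOT y13 OR y9 OR NOT y3) — NOT y13 is true.
  21. (y2 OR y4 OR y1) — y1 is true.
  22. (y6 OR NOT y8 OR NOT y7) — NOT y7 is true.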